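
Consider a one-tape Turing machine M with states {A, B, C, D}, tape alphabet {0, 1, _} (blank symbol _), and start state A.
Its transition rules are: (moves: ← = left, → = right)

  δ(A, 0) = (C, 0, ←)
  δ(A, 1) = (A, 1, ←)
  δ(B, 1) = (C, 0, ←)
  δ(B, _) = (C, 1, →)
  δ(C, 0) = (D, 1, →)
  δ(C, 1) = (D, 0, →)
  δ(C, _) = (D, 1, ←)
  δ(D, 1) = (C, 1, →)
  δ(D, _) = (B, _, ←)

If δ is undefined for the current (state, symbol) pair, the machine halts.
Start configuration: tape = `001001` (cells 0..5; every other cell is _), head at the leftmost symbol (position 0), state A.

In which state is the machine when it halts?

D

A | ___[0]01001   read 0 → write 0, move ←, go to C
C | __[_]001001   read _ → write 1, move ←, go to D
D | _[_]1001001   read _ → write _, move ←, go to B
B | [_]_1001001   read _ → write 1, move →, go to C
C | 1[_]1001001   read _ → write 1, move ←, go to D
D | [1]11001001   read 1 → write 1, move →, go to C
C | 1[1]1001001   read 1 → write 0, move →, go to D
D | 10[1]001001   read 1 → write 1, move →, go to C
C | 101[0]01001   read 0 → write 1, move →, go to D
D | 1011[0]1001
No transition is defined for (D, 0); M halts in state D.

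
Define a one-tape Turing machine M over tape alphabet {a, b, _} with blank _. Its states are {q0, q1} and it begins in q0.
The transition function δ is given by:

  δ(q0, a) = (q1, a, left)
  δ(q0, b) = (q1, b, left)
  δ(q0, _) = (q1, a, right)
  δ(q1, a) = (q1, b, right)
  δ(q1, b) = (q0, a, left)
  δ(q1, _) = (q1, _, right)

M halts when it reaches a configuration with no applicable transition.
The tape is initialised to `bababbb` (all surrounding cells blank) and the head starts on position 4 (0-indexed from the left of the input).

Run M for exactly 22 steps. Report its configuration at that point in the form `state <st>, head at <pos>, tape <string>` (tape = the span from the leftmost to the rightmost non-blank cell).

state q1, head at 0, tape abaabaabb

q0 | __baba[b]bb   read b → write b, move left, go to q1
q1 | __bab[a]bbb   read a → write b, move right, go to q1
q1 | __babb[b]bb   read b → write a, move left, go to q0
q0 | __bab[b]abb   read b → write b, move left, go to q1
q1 | __ba[b]babb   read b → write a, move left, go to q0
q0 | __b[a]ababb   read a → write a, move left, go to q1
q1 | __[b]aababb   read b → write a, move left, go to q0
q0 | _[_]aaababb   read _ → write a, move right, go to q1
q1 | _a[a]aababb   read a → write b, move right, go to q1
q1 | _ab[a]ababb   read a → write b, move right, go to q1
q1 | _abb[a]babb   read a → write b, move right, go to q1
q1 | _abbb[b]abb   read b → write a, move left, go to q0
q0 | _abb[b]aabb   read b → write b, move left, go to q1
q1 | _ab[b]baabb   read b → write a, move left, go to q0
q0 | _a[b]abaabb   read b → write b, move left, go to q1
q1 | _[a]babaabb   read a → write b, move right, go to q1
q1 | _b[b]abaabb   read b → write a, move left, go to q0
q0 | _[b]aabaabb   read b → write b, move left, go to q1
q1 | [_]baabaabb   read _ → write _, move right, go to q1
q1 | _[b]aabaabb   read b → write a, move left, go to q0
q0 | [_]aaabaabb   read _ → write a, move right, go to q1
q1 | a[a]aabaabb   read a → write b, move right, go to q1
q1 | ab[a]abaabb
After 22 steps: state q1, head at 0, tape abaabaabb.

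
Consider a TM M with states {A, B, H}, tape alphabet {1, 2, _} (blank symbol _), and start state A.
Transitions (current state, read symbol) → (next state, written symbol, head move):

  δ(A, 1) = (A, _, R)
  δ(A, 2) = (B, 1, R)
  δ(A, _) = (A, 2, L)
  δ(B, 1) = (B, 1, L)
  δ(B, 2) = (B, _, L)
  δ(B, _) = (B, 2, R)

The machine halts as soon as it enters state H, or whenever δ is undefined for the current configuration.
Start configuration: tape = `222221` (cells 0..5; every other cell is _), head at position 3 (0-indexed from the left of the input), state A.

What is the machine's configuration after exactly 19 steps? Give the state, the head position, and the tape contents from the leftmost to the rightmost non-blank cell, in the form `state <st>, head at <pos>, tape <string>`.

state=A head=3 tape=__222[2]21   (A,2)→(B,1,R)
state=B head=4 tape=__2221[2]1   (B,2)→(B,_,L)
state=B head=3 tape=__222[1]_1   (B,1)→(B,1,L)
state=B head=2 tape=__22[2]1_1   (B,2)→(B,_,L)
state=B head=1 tape=__2[2]_1_1   (B,2)→(B,_,L)
state=B head=0 tape=__[2]__1_1   (B,2)→(B,_,L)
state=B head=-1 tape=_[_]___1_1   (B,_)→(B,2,R)
state=B head=0 tape=_2[_]__1_1   (B,_)→(B,2,R)
state=B head=1 tape=_22[_]_1_1   (B,_)→(B,2,R)
state=B head=2 tape=_222[_]1_1   (B,_)→(B,2,R)
state=B head=3 tape=_2222[1]_1   (B,1)→(B,1,L)
state=B head=2 tape=_222[2]1_1   (B,2)→(B,_,L)
state=B head=1 tape=_22[2]_1_1   (B,2)→(B,_,L)
state=B head=0 tape=_2[2]__1_1   (B,2)→(B,_,L)
state=B head=-1 tape=_[2]___1_1   (B,2)→(B,_,L)
state=B head=-2 tape=[_]____1_1   (B,_)→(B,2,R)
state=B head=-1 tape=2[_]___1_1   (B,_)→(B,2,R)
state=B head=0 tape=22[_]__1_1   (B,_)→(B,2,R)
state=B head=1 tape=222[_]_1_1   (B,_)→(B,2,R)
state=B head=2 tape=2222[_]1_1
After 19 steps: state B, head at 2, tape 2222_1_1.

state B, head at 2, tape 2222_1_1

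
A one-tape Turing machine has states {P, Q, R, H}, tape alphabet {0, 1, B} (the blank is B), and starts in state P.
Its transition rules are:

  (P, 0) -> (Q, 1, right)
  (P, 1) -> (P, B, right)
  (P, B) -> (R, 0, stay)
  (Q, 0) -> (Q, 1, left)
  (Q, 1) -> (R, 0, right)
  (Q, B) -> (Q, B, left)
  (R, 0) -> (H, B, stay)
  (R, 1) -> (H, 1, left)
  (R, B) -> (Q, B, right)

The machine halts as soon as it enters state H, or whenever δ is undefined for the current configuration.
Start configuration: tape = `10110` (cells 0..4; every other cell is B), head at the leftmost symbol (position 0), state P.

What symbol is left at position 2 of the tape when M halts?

state=P head=0 tape=[1]0110   (P,1)→(P,B,right)
state=P head=1 tape=B[0]110   (P,0)→(Q,1,right)
state=Q head=2 tape=B1[1]10   (Q,1)→(R,0,right)
state=R head=3 tape=B10[1]0   (R,1)→(H,1,left)
state=H head=2 tape=B1[0]10
Cell 2 holds 0 when M halts.

0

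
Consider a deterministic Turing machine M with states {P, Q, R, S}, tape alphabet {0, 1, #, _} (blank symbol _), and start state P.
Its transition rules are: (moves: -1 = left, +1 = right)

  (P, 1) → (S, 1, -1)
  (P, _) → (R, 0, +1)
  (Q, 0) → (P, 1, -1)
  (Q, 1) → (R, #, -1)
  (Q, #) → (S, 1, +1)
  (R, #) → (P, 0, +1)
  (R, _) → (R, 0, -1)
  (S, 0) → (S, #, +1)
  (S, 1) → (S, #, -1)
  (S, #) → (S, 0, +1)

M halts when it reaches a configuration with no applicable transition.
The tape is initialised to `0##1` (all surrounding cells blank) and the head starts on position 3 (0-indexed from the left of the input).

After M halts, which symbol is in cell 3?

0

state=P head=3 tape=0##[1]_   (P,1)→(S,1,-1)
state=S head=2 tape=0#[#]1_   (S,#)→(S,0,+1)
state=S head=3 tape=0#0[1]_   (S,1)→(S,#,-1)
state=S head=2 tape=0#[0]#_   (S,0)→(S,#,+1)
state=S head=3 tape=0##[#]_   (S,#)→(S,0,+1)
state=S head=4 tape=0##0[_]
Cell 3 holds 0 when M halts.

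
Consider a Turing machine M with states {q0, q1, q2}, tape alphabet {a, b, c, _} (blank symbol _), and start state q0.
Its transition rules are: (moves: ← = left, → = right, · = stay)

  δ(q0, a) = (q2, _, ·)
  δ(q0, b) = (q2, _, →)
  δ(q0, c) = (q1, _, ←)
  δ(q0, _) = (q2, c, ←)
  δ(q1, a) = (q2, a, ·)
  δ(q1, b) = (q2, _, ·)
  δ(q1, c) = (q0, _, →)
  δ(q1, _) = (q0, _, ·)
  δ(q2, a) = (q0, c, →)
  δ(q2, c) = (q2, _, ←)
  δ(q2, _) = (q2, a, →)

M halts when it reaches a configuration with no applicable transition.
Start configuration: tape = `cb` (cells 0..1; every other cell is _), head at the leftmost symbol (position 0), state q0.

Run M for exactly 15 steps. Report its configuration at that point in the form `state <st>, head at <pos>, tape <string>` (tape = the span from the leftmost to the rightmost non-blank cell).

q0 | ___[c]b   read c → write _, move ←, go to q1
q1 | __[_]_b   read _ → write _, move ·, go to q0
q0 | __[_]_b   read _ → write c, move ←, go to q2
q2 | _[_]c_b   read _ → write a, move →, go to q2
q2 | _a[c]_b   read c → write _, move ←, go to q2
q2 | _[a]__b   read a → write c, move →, go to q0
q0 | _c[_]_b   read _ → write c, move ←, go to q2
q2 | _[c]c_b   read c → write _, move ←, go to q2
q2 | [_]_c_b   read _ → write a, move →, go to q2
q2 | a[_]c_b   read _ → write a, move →, go to q2
q2 | aa[c]_b   read c → write _, move ←, go to q2
q2 | a[a]__b   read a → write c, move →, go to q0
q0 | ac[_]_b   read _ → write c, move ←, go to q2
q2 | a[c]c_b   read c → write _, move ←, go to q2
q2 | [a]_c_b   read a → write c, move →, go to q0
q0 | c[_]c_b
After 15 steps: state q0, head at -2, tape c_c_b.

state q0, head at -2, tape c_c_b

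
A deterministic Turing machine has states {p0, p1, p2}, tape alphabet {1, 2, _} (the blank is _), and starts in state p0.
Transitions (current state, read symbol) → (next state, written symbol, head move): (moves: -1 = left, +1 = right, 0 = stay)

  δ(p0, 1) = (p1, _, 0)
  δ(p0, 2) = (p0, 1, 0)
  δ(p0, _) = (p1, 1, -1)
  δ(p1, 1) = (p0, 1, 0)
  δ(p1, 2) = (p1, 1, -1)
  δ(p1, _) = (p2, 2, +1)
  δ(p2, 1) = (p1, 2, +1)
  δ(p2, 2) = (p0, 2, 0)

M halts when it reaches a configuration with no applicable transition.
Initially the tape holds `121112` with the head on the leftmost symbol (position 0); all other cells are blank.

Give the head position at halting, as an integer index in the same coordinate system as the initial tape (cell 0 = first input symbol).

6

p0 | _[1]21112_   read 1 → write _, move 0, go to p1
p1 | _[_]21112_   read _ → write 2, move +1, go to p2
p2 | _2[2]1112_   read 2 → write 2, move 0, go to p0
p0 | _2[2]1112_   read 2 → write 1, move 0, go to p0
p0 | _2[1]1112_   read 1 → write _, move 0, go to p1
p1 | _2[_]1112_   read _ → write 2, move +1, go to p2
p2 | _22[1]112_   read 1 → write 2, move +1, go to p1
p1 | _222[1]12_   read 1 → write 1, move 0, go to p0
p0 | _222[1]12_   read 1 → write _, move 0, go to p1
p1 | _222[_]12_   read _ → write 2, move +1, go to p2
p2 | _2222[1]2_   read 1 → write 2, move +1, go to p1
p1 | _22222[2]_   read 2 → write 1, move -1, go to p1
p1 | _2222[2]1_   read 2 → write 1, move -1, go to p1
p1 | _222[2]11_   read 2 → write 1, move -1, go to p1
p1 | _22[2]111_   read 2 → write 1, move -1, go to p1
p1 | _2[2]1111_   read 2 → write 1, move -1, go to p1
p1 | _[2]11111_   read 2 → write 1, move -1, go to p1
p1 | [_]111111_   read _ → write 2, move +1, go to p2
p2 | 2[1]11111_   read 1 → write 2, move +1, go to p1
p1 | 22[1]1111_   read 1 → write 1, move 0, go to p0
p0 | 22[1]1111_   read 1 → write _, move 0, go to p1
p1 | 22[_]1111_   read _ → write 2, move +1, go to p2
p2 | 222[1]111_   read 1 → write 2, move +1, go to p1
p1 | 2222[1]11_   read 1 → write 1, move 0, go to p0
p0 | 2222[1]11_   read 1 → write _, move 0, go to p1
p1 | 2222[_]11_   read _ → write 2, move +1, go to p2
p2 | 22222[1]1_   read 1 → write 2, move +1, go to p1
p1 | 222222[1]_   read 1 → write 1, move 0, go to p0
p0 | 222222[1]_   read 1 → write _, move 0, go to p1
p1 | 222222[_]_   read _ → write 2, move +1, go to p2
p2 | 2222222[_]
At halt the head is at cell 6.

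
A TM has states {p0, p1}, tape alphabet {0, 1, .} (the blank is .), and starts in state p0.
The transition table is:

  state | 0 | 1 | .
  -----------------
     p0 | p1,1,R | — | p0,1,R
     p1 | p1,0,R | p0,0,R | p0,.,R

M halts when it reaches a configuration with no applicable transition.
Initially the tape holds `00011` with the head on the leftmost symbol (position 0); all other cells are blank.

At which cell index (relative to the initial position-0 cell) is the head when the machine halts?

state=p0 head=0 tape=[0]0011   (p0,0)→(p1,1,R)
state=p1 head=1 tape=1[0]011   (p1,0)→(p1,0,R)
state=p1 head=2 tape=10[0]11   (p1,0)→(p1,0,R)
state=p1 head=3 tape=100[1]1   (p1,1)→(p0,0,R)
state=p0 head=4 tape=1000[1]
At halt the head is at cell 4.

4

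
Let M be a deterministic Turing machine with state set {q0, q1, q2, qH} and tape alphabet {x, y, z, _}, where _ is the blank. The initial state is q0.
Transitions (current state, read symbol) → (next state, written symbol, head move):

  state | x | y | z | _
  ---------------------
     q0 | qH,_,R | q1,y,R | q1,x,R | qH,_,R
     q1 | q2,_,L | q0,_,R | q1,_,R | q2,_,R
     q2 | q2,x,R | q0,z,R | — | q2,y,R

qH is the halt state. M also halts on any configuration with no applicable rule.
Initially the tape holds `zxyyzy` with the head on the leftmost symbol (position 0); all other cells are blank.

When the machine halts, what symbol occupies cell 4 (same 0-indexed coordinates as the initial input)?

_

q0 | [z]xyyzy__   read z → write x, move R, go to q1
q1 | x[x]yyzy__   read x → write _, move L, go to q2
q2 | [x]_yyzy__   read x → write x, move R, go to q2
q2 | x[_]yyzy__   read _ → write y, move R, go to q2
q2 | xy[y]yzy__   read y → write z, move R, go to q0
q0 | xyz[y]zy__   read y → write y, move R, go to q1
q1 | xyzy[z]y__   read z → write _, move R, go to q1
q1 | xyzy_[y]__   read y → write _, move R, go to q0
q0 | xyzy__[_]_   read _ → write _, move R, go to qH
qH | xyzy___[_]
Cell 4 holds _ when M halts.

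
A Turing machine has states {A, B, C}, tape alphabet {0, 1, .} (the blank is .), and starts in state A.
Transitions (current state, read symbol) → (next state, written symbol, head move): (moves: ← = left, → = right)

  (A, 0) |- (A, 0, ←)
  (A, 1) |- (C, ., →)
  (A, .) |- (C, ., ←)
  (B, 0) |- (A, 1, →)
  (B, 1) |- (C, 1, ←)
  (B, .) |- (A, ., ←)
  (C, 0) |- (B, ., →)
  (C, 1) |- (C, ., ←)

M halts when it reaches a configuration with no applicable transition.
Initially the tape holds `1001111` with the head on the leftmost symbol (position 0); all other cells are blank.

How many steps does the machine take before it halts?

5

A | [1]001111   read 1 → write ., move →, go to C
C | .[0]01111   read 0 → write ., move →, go to B
B | ..[0]1111   read 0 → write 1, move →, go to A
A | ..1[1]111   read 1 → write ., move →, go to C
C | ..1.[1]11   read 1 → write ., move ←, go to C
C | ..1[.].11
M halts after 5 transitions.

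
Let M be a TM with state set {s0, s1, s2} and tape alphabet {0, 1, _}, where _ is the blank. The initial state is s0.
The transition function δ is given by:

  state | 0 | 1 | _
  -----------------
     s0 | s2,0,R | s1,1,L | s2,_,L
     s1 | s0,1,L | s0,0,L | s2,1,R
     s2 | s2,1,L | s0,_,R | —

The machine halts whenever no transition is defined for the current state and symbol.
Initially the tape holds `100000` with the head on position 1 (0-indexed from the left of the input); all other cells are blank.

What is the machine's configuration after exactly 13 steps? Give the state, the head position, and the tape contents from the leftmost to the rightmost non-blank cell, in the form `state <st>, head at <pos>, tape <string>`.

state=s0 head=1 tape=1[0]0000   (s0,0)→(s2,0,R)
state=s2 head=2 tape=10[0]000   (s2,0)→(s2,1,L)
state=s2 head=1 tape=1[0]1000   (s2,0)→(s2,1,L)
state=s2 head=0 tape=[1]11000   (s2,1)→(s0,_,R)
state=s0 head=1 tape=_[1]1000   (s0,1)→(s1,1,L)
state=s1 head=0 tape=[_]11000   (s1,_)→(s2,1,R)
state=s2 head=1 tape=1[1]1000   (s2,1)→(s0,_,R)
state=s0 head=2 tape=1_[1]000   (s0,1)→(s1,1,L)
state=s1 head=1 tape=1[_]1000   (s1,_)→(s2,1,R)
state=s2 head=2 tape=11[1]000   (s2,1)→(s0,_,R)
state=s0 head=3 tape=11_[0]00   (s0,0)→(s2,0,R)
state=s2 head=4 tape=11_0[0]0   (s2,0)→(s2,1,L)
state=s2 head=3 tape=11_[0]10   (s2,0)→(s2,1,L)
state=s2 head=2 tape=11[_]110
After 13 steps: state s2, head at 2, tape 11_110.

state s2, head at 2, tape 11_110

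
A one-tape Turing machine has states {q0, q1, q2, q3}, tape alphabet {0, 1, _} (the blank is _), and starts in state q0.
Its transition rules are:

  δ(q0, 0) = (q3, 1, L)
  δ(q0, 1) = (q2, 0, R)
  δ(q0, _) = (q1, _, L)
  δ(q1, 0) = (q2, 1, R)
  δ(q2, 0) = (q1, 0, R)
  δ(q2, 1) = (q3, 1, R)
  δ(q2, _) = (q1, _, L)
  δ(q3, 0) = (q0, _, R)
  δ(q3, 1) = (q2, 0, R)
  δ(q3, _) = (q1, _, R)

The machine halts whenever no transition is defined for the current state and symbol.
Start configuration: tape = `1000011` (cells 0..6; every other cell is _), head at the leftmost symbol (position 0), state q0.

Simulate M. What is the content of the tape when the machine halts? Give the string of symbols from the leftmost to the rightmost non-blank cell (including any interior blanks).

0010111

q0 | [1]000011_   read 1 → write 0, move R, go to q2
q2 | 0[0]00011_   read 0 → write 0, move R, go to q1
q1 | 00[0]0011_   read 0 → write 1, move R, go to q2
q2 | 001[0]011_   read 0 → write 0, move R, go to q1
q1 | 0010[0]11_   read 0 → write 1, move R, go to q2
q2 | 00101[1]1_   read 1 → write 1, move R, go to q3
q3 | 001011[1]_   read 1 → write 0, move R, go to q2
q2 | 0010110[_]   read _ → write _, move L, go to q1
q1 | 001011[0]_   read 0 → write 1, move R, go to q2
q2 | 0010111[_]   read _ → write _, move L, go to q1
q1 | 001011[1]_
The non-blank tape span at halt is 0010111.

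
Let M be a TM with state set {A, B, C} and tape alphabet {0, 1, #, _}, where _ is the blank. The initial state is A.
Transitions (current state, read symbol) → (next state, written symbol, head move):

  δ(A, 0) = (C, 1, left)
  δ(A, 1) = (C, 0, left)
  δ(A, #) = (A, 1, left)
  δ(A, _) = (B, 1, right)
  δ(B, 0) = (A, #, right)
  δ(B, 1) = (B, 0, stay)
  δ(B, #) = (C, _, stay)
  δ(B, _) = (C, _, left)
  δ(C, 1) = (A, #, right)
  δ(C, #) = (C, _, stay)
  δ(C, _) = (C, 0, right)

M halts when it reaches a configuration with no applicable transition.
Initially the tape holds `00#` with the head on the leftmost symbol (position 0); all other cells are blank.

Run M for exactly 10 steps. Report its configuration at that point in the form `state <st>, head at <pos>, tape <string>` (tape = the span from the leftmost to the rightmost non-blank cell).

A | _[0]0#   read 0 → write 1, move left, go to C
C | [_]10#   read _ → write 0, move right, go to C
C | 0[1]0#   read 1 → write #, move right, go to A
A | 0#[0]#   read 0 → write 1, move left, go to C
C | 0[#]1#   read # → write _, move stay, go to C
C | 0[_]1#   read _ → write 0, move right, go to C
C | 00[1]#   read 1 → write #, move right, go to A
A | 00#[#]   read # → write 1, move left, go to A
A | 00[#]1   read # → write 1, move left, go to A
A | 0[0]11   read 0 → write 1, move left, go to C
C | [0]111
After 10 steps: state C, head at -1, tape 0111.

state C, head at -1, tape 0111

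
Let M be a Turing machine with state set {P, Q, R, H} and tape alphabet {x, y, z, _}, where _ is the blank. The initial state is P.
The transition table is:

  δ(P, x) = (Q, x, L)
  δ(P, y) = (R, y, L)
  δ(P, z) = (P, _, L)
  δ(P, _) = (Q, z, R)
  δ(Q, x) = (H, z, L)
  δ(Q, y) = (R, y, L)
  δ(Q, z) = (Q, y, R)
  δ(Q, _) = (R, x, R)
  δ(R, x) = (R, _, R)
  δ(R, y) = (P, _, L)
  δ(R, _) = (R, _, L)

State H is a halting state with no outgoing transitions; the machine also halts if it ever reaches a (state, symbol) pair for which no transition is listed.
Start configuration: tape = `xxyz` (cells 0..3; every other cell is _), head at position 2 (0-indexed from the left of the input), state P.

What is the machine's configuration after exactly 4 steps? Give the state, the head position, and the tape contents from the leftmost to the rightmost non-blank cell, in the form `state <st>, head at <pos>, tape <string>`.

P | xx[y]z   read y → write y, move L, go to R
R | x[x]yz   read x → write _, move R, go to R
R | x_[y]z   read y → write _, move L, go to P
P | x[_]_z   read _ → write z, move R, go to Q
Q | xz[_]z
After 4 steps: state Q, head at 2, tape xz_z.

state Q, head at 2, tape xz_z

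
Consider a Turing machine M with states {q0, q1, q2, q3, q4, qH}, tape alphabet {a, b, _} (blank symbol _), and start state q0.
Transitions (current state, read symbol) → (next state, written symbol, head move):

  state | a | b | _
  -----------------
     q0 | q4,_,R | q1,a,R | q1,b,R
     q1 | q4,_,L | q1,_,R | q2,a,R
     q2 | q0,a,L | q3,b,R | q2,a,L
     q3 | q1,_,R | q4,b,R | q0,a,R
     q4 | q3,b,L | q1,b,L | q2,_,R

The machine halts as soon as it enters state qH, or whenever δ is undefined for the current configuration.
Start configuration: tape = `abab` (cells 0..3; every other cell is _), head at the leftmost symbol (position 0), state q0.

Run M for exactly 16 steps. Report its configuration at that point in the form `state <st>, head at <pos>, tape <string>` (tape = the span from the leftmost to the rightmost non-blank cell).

state=q0 head=0 tape=[a]bab___   (q0,a)→(q4,_,R)
state=q4 head=1 tape=_[b]ab___   (q4,b)→(q1,b,L)
state=q1 head=0 tape=[_]bab___   (q1,_)→(q2,a,R)
state=q2 head=1 tape=a[b]ab___   (q2,b)→(q3,b,R)
state=q3 head=2 tape=ab[a]b___   (q3,a)→(q1,_,R)
state=q1 head=3 tape=ab_[b]___   (q1,b)→(q1,_,R)
state=q1 head=4 tape=ab__[_]__   (q1,_)→(q2,a,R)
state=q2 head=5 tape=ab__a[_]_   (q2,_)→(q2,a,L)
state=q2 head=4 tape=ab__[a]a_   (q2,a)→(q0,a,L)
state=q0 head=3 tape=ab_[_]aa_   (q0,_)→(q1,b,R)
state=q1 head=4 tape=ab_b[a]a_   (q1,a)→(q4,_,L)
state=q4 head=3 tape=ab_[b]_a_   (q4,b)→(q1,b,L)
state=q1 head=2 tape=ab[_]b_a_   (q1,_)→(q2,a,R)
state=q2 head=3 tape=aba[b]_a_   (q2,b)→(q3,b,R)
state=q3 head=4 tape=abab[_]a_   (q3,_)→(q0,a,R)
state=q0 head=5 tape=ababa[a]_   (q0,a)→(q4,_,R)
state=q4 head=6 tape=ababa_[_]
After 16 steps: state q4, head at 6, tape ababa.

state q4, head at 6, tape ababa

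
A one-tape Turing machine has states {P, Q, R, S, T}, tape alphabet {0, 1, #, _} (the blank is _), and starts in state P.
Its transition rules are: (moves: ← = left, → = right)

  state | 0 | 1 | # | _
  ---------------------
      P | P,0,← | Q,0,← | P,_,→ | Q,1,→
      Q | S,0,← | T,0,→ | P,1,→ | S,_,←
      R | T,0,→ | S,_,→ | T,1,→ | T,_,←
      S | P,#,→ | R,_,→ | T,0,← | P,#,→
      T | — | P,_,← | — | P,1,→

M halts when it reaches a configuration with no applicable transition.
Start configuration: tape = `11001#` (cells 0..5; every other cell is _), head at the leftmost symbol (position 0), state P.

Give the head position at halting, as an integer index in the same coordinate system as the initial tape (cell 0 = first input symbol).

P | __[1]1001#   read 1 → write 0, move ←, go to Q
Q | _[_]01001#   read _ → write _, move ←, go to S
S | [_]_01001#   read _ → write #, move →, go to P
P | #[_]01001#   read _ → write 1, move →, go to Q
Q | #1[0]1001#   read 0 → write 0, move ←, go to S
S | #[1]01001#   read 1 → write _, move →, go to R
R | #_[0]1001#   read 0 → write 0, move →, go to T
T | #_0[1]001#   read 1 → write _, move ←, go to P
P | #_[0]_001#   read 0 → write 0, move ←, go to P
P | #[_]0_001#   read _ → write 1, move →, go to Q
Q | #1[0]_001#   read 0 → write 0, move ←, go to S
S | #[1]0_001#   read 1 → write _, move →, go to R
R | #_[0]_001#   read 0 → write 0, move →, go to T
T | #_0[_]001#   read _ → write 1, move →, go to P
P | #_01[0]01#   read 0 → write 0, move ←, go to P
P | #_0[1]001#   read 1 → write 0, move ←, go to Q
Q | #_[0]0001#   read 0 → write 0, move ←, go to S
S | #[_]00001#   read _ → write #, move →, go to P
P | ##[0]0001#   read 0 → write 0, move ←, go to P
P | #[#]00001#   read # → write _, move →, go to P
P | #_[0]0001#   read 0 → write 0, move ←, go to P
P | #[_]00001#   read _ → write 1, move →, go to Q
Q | #1[0]0001#   read 0 → write 0, move ←, go to S
S | #[1]00001#   read 1 → write _, move →, go to R
R | #_[0]0001#   read 0 → write 0, move →, go to T
T | #_0[0]001#
At halt the head is at cell 1.

1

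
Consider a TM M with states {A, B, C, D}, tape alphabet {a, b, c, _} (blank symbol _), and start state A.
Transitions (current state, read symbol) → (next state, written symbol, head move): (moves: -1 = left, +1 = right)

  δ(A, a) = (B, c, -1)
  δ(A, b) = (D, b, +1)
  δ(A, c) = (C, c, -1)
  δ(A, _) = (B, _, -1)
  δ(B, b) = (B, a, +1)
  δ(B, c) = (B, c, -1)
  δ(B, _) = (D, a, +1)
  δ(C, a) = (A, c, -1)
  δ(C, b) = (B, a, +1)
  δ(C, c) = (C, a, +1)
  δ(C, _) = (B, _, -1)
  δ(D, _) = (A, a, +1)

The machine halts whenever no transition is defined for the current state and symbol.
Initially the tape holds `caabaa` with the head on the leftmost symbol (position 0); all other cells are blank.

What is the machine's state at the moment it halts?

state=A head=0 tape=___[c]aabaa   (A,c)→(C,c,-1)
state=C head=-1 tape=__[_]caabaa   (C,_)→(B,_,-1)
state=B head=-2 tape=_[_]_caabaa   (B,_)→(D,a,+1)
state=D head=-1 tape=_a[_]caabaa   (D,_)→(A,a,+1)
state=A head=0 tape=_aa[c]aabaa   (A,c)→(C,c,-1)
state=C head=-1 tape=_a[a]caabaa   (C,a)→(A,c,-1)
state=A head=-2 tape=_[a]ccaabaa   (A,a)→(B,c,-1)
state=B head=-3 tape=[_]cccaabaa   (B,_)→(D,a,+1)
state=D head=-2 tape=a[c]ccaabaa
No transition is defined for (D, c); M halts in state D.

D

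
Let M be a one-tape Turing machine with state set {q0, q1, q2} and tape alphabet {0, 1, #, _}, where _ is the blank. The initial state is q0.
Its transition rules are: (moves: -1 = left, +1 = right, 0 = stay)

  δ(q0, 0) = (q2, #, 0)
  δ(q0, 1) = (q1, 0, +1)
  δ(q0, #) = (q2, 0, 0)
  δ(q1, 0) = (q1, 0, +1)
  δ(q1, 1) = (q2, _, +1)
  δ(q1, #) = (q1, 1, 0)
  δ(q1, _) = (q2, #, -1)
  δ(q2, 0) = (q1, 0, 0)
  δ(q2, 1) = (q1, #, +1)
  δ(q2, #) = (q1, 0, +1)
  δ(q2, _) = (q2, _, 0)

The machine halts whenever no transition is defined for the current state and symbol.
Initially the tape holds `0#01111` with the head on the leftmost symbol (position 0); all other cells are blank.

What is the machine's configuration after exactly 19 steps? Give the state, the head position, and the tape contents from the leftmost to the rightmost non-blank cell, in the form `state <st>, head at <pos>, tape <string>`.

q0 | [0]#01111__   read 0 → write #, move 0, go to q2
q2 | [#]#01111__   read # → write 0, move +1, go to q1
q1 | 0[#]01111__   read # → write 1, move 0, go to q1
q1 | 0[1]01111__   read 1 → write _, move +1, go to q2
q2 | 0_[0]1111__   read 0 → write 0, move 0, go to q1
q1 | 0_[0]1111__   read 0 → write 0, move +1, go to q1
q1 | 0_0[1]111__   read 1 → write _, move +1, go to q2
q2 | 0_0_[1]11__   read 1 → write #, move +1, go to q1
q1 | 0_0_#[1]1__   read 1 → write _, move +1, go to q2
q2 | 0_0_#_[1]__   read 1 → write #, move +1, go to q1
q1 | 0_0_#_#[_]_   read _ → write #, move -1, go to q2
q2 | 0_0_#_[#]#_   read # → write 0, move +1, go to q1
q1 | 0_0_#_0[#]_   read # → write 1, move 0, go to q1
q1 | 0_0_#_0[1]_   read 1 → write _, move +1, go to q2
q2 | 0_0_#_0_[_]   read _ → write _, move 0, go to q2
q2 | 0_0_#_0_[_]   read _ → write _, move 0, go to q2
q2 | 0_0_#_0_[_]   read _ → write _, move 0, go to q2
q2 | 0_0_#_0_[_]   read _ → write _, move 0, go to q2
q2 | 0_0_#_0_[_]   read _ → write _, move 0, go to q2
q2 | 0_0_#_0_[_]
After 19 steps: state q2, head at 8, tape 0_0_#_0.

state q2, head at 8, tape 0_0_#_0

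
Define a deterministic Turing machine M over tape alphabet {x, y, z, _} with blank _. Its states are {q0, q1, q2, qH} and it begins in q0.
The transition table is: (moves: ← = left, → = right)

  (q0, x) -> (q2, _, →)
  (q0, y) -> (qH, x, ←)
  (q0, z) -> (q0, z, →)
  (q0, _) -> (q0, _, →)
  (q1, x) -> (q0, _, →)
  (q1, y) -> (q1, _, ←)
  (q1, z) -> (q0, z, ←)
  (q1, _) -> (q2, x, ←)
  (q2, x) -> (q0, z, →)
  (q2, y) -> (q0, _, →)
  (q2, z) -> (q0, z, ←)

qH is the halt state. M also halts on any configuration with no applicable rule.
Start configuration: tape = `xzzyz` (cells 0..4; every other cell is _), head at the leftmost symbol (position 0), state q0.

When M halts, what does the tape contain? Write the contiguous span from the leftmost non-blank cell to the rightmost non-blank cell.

state=q0 head=0 tape=[x]zzyz   (q0,x)→(q2,_,→)
state=q2 head=1 tape=_[z]zyz   (q2,z)→(q0,z,←)
state=q0 head=0 tape=[_]zzyz   (q0,_)→(q0,_,→)
state=q0 head=1 tape=_[z]zyz   (q0,z)→(q0,z,→)
state=q0 head=2 tape=_z[z]yz   (q0,z)→(q0,z,→)
state=q0 head=3 tape=_zz[y]z   (q0,y)→(qH,x,←)
state=qH head=2 tape=_z[z]xz
The non-blank tape span at halt is zzxz.

zzxz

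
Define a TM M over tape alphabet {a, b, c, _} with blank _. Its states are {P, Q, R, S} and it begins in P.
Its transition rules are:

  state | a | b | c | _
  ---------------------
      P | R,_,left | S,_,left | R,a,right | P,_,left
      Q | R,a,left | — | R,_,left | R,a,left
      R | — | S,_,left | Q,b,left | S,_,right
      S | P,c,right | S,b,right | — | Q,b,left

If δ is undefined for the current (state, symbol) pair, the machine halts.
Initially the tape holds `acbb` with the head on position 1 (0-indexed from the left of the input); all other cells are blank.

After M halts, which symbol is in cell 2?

_

state=P head=1 tape=a[c]bb_   (P,c)→(R,a,right)
state=R head=2 tape=aa[b]b_   (R,b)→(S,_,left)
state=S head=1 tape=a[a]_b_   (S,a)→(P,c,right)
state=P head=2 tape=ac[_]b_   (P,_)→(P,_,left)
state=P head=1 tape=a[c]_b_   (P,c)→(R,a,right)
state=R head=2 tape=aa[_]b_   (R,_)→(S,_,right)
state=S head=3 tape=aa_[b]_   (S,b)→(S,b,right)
state=S head=4 tape=aa_b[_]   (S,_)→(Q,b,left)
state=Q head=3 tape=aa_[b]b
Cell 2 holds _ when M halts.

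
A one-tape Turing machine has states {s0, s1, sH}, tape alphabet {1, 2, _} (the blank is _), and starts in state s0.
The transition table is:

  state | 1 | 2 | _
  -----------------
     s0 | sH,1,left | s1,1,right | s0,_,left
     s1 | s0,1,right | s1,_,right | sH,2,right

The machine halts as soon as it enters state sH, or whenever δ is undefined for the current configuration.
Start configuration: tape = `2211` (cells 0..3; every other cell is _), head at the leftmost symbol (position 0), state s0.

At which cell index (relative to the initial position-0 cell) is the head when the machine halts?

state=s0 head=0 tape=[2]211   (s0,2)→(s1,1,right)
state=s1 head=1 tape=1[2]11   (s1,2)→(s1,_,right)
state=s1 head=2 tape=1_[1]1   (s1,1)→(s0,1,right)
state=s0 head=3 tape=1_1[1]   (s0,1)→(sH,1,left)
state=sH head=2 tape=1_[1]1
At halt the head is at cell 2.

2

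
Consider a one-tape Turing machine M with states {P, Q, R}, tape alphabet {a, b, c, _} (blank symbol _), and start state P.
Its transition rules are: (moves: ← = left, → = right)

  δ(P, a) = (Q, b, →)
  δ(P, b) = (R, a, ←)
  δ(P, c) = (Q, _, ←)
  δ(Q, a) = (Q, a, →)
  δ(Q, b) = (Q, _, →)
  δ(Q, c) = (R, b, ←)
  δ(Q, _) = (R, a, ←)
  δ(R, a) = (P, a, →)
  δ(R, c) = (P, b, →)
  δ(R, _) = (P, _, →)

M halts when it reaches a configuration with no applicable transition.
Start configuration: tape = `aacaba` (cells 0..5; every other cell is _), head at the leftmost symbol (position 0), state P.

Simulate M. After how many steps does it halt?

14

P | [a]acaba__   read a → write b, move →, go to Q
Q | b[a]caba__   read a → write a, move →, go to Q
Q | ba[c]aba__   read c → write b, move ←, go to R
R | b[a]baba__   read a → write a, move →, go to P
P | ba[b]aba__   read b → write a, move ←, go to R
R | b[a]aaba__   read a → write a, move →, go to P
P | ba[a]aba__   read a → write b, move →, go to Q
Q | bab[a]ba__   read a → write a, move →, go to Q
Q | baba[b]a__   read b → write _, move →, go to Q
Q | baba_[a]__   read a → write a, move →, go to Q
Q | baba_a[_]_   read _ → write a, move ←, go to R
R | baba_[a]a_   read a → write a, move →, go to P
P | baba_a[a]_   read a → write b, move →, go to Q
Q | baba_ab[_]   read _ → write a, move ←, go to R
R | baba_a[b]a
M halts after 14 transitions.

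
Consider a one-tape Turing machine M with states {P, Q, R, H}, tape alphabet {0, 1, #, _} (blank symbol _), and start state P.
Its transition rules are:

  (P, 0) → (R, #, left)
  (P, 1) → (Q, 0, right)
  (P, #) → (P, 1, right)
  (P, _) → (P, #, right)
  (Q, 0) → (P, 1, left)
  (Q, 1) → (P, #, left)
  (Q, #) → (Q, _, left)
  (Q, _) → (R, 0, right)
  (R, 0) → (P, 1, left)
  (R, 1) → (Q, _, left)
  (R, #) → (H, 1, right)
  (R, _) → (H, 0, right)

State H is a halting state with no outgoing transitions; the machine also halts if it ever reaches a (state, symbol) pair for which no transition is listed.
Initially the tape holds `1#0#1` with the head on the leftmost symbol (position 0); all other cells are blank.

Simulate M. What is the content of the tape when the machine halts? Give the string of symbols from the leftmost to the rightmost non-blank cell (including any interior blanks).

0##_1#1

state=P head=0 tape=__[1]#0#1   (P,1)→(Q,0,right)
state=Q head=1 tape=__0[#]0#1   (Q,#)→(Q,_,left)
state=Q head=0 tape=__[0]_0#1   (Q,0)→(P,1,left)
state=P head=-1 tape=_[_]1_0#1   (P,_)→(P,#,right)
state=P head=0 tape=_#[1]_0#1   (P,1)→(Q,0,right)
state=Q head=1 tape=_#0[_]0#1   (Q,_)→(R,0,right)
state=R head=2 tape=_#00[0]#1   (R,0)→(P,1,left)
state=P head=1 tape=_#0[0]1#1   (P,0)→(R,#,left)
state=R head=0 tape=_#[0]#1#1   (R,0)→(P,1,left)
state=P head=-1 tape=_[#]1#1#1   (P,#)→(P,1,right)
state=P head=0 tape=_1[1]#1#1   (P,1)→(Q,0,right)
state=Q head=1 tape=_10[#]1#1   (Q,#)→(Q,_,left)
state=Q head=0 tape=_1[0]_1#1   (Q,0)→(P,1,left)
state=P head=-1 tape=_[1]1_1#1   (P,1)→(Q,0,right)
state=Q head=0 tape=_0[1]_1#1   (Q,1)→(P,#,left)
state=P head=-1 tape=_[0]#_1#1   (P,0)→(R,#,left)
state=R head=-2 tape=[_]##_1#1   (R,_)→(H,0,right)
state=H head=-1 tape=0[#]#_1#1
The non-blank tape span at halt is 0##_1#1.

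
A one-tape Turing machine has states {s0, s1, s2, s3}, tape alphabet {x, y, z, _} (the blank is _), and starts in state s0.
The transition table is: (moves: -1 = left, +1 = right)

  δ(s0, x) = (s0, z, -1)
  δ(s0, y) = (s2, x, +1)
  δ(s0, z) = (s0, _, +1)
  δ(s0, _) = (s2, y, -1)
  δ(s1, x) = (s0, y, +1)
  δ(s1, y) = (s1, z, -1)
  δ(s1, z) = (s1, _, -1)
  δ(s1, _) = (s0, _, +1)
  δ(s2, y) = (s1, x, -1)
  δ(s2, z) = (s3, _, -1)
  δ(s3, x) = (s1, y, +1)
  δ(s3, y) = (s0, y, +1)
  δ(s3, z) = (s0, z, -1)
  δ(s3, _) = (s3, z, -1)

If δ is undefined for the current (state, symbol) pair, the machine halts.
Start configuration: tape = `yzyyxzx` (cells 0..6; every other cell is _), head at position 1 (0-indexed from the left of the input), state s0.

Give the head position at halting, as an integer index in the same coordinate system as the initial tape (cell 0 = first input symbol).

-2

s0 | __y[z]yyxzx   read z → write _, move +1, go to s0
s0 | __y_[y]yxzx   read y → write x, move +1, go to s2
s2 | __y_x[y]xzx   read y → write x, move -1, go to s1
s1 | __y_[x]xxzx   read x → write y, move +1, go to s0
s0 | __y_y[x]xzx   read x → write z, move -1, go to s0
s0 | __y_[y]zxzx   read y → write x, move +1, go to s2
s2 | __y_x[z]xzx   read z → write _, move -1, go to s3
s3 | __y_[x]_xzx   read x → write y, move +1, go to s1
s1 | __y_y[_]xzx   read _ → write _, move +1, go to s0
s0 | __y_y_[x]zx   read x → write z, move -1, go to s0
s0 | __y_y[_]zzx   read _ → write y, move -1, go to s2
s2 | __y_[y]yzzx   read y → write x, move -1, go to s1
s1 | __y[_]xyzzx   read _ → write _, move +1, go to s0
s0 | __y_[x]yzzx   read x → write z, move -1, go to s0
s0 | __y[_]zyzzx   read _ → write y, move -1, go to s2
s2 | __[y]yzyzzx   read y → write x, move -1, go to s1
s1 | _[_]xyzyzzx   read _ → write _, move +1, go to s0
s0 | __[x]yzyzzx   read x → write z, move -1, go to s0
s0 | _[_]zyzyzzx   read _ → write y, move -1, go to s2
s2 | [_]yzyzyzzx
At halt the head is at cell -2.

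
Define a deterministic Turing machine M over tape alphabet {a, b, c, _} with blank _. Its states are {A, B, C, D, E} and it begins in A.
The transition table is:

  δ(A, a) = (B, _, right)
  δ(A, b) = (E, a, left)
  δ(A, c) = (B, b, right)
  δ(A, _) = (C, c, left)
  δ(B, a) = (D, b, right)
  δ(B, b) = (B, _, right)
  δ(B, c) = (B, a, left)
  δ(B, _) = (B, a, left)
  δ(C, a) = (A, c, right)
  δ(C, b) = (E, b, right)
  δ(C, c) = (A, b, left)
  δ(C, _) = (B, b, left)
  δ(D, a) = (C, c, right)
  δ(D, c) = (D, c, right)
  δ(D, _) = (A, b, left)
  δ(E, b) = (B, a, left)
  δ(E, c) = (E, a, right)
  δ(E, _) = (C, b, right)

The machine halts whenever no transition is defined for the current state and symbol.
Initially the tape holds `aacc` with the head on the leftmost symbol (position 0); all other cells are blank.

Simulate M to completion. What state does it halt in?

state=A head=0 tape=[a]acc___   (A,a)→(B,_,right)
state=B head=1 tape=_[a]cc___   (B,a)→(D,b,right)
state=D head=2 tape=_b[c]c___   (D,c)→(D,c,right)
state=D head=3 tape=_bc[c]___   (D,c)→(D,c,right)
state=D head=4 tape=_bcc[_]__   (D,_)→(A,b,left)
state=A head=3 tape=_bc[c]b__   (A,c)→(B,b,right)
state=B head=4 tape=_bcb[b]__   (B,b)→(B,_,right)
state=B head=5 tape=_bcb_[_]_   (B,_)→(B,a,left)
state=B head=4 tape=_bcb[_]a_   (B,_)→(B,a,left)
state=B head=3 tape=_bc[b]aa_   (B,b)→(B,_,right)
state=B head=4 tape=_bc_[a]a_   (B,a)→(D,b,right)
state=D head=5 tape=_bc_b[a]_   (D,a)→(C,c,right)
state=C head=6 tape=_bc_bc[_]   (C,_)→(B,b,left)
state=B head=5 tape=_bc_b[c]b   (B,c)→(B,a,left)
state=B head=4 tape=_bc_[b]ab   (B,b)→(B,_,right)
state=B head=5 tape=_bc__[a]b   (B,a)→(D,b,right)
state=D head=6 tape=_bc__b[b]
No transition is defined for (D, b); M halts in state D.

D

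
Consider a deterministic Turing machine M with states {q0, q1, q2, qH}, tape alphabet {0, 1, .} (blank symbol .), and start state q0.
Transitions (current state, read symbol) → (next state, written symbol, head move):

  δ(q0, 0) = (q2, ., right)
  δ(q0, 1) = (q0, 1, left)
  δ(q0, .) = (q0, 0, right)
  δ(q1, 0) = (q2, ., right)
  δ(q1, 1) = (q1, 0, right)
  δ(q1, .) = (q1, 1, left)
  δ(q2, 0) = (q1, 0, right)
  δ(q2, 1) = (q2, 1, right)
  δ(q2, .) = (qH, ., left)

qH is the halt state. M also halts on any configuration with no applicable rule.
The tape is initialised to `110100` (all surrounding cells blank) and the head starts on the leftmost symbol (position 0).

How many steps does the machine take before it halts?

state=q0 head=0 tape=.[1]10100..   (q0,1)→(q0,1,left)
state=q0 head=-1 tape=[.]110100..   (q0,.)→(q0,0,right)
state=q0 head=0 tape=0[1]10100..   (q0,1)→(q0,1,left)
state=q0 head=-1 tape=[0]110100..   (q0,0)→(q2,.,right)
state=q2 head=0 tape=.[1]10100..   (q2,1)→(q2,1,right)
state=q2 head=1 tape=.1[1]0100..   (q2,1)→(q2,1,right)
state=q2 head=2 tape=.11[0]100..   (q2,0)→(q1,0,right)
state=q1 head=3 tape=.110[1]00..   (q1,1)→(q1,0,right)
state=q1 head=4 tape=.1100[0]0..   (q1,0)→(q2,.,right)
state=q2 head=5 tape=.1100.[0]..   (q2,0)→(q1,0,right)
state=q1 head=6 tape=.1100.0[.].   (q1,.)→(q1,1,left)
state=q1 head=5 tape=.1100.[0]1.   (q1,0)→(q2,.,right)
state=q2 head=6 tape=.1100..[1].   (q2,1)→(q2,1,right)
state=q2 head=7 tape=.1100..1[.]   (q2,.)→(qH,.,left)
state=qH head=6 tape=.1100..[1].
M halts after 14 transitions.

14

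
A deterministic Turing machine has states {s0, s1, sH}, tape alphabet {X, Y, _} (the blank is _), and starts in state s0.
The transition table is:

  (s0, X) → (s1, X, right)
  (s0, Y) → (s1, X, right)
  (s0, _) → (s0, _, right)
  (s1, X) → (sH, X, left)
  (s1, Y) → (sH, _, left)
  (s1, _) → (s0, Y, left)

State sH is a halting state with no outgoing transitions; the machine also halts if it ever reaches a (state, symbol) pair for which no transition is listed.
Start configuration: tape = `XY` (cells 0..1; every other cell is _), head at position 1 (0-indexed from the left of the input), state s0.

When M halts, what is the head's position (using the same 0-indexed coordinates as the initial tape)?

state=s0 head=1 tape=X[Y]_   (s0,Y)→(s1,X,right)
state=s1 head=2 tape=XX[_]   (s1,_)→(s0,Y,left)
state=s0 head=1 tape=X[X]Y   (s0,X)→(s1,X,right)
state=s1 head=2 tape=XX[Y]   (s1,Y)→(sH,_,left)
state=sH head=1 tape=X[X]_
At halt the head is at cell 1.

1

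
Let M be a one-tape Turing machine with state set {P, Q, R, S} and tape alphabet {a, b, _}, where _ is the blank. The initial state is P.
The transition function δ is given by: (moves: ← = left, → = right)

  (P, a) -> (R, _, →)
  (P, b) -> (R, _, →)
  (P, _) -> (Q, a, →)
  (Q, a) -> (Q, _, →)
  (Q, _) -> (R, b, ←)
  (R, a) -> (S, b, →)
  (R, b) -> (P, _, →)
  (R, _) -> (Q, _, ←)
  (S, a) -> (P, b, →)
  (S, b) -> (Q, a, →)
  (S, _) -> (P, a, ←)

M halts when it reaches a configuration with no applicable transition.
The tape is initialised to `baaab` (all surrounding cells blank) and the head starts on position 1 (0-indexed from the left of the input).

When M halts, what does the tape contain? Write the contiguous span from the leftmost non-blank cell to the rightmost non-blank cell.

state=P head=1 tape=b[a]aab_   (P,a)→(R,_,→)
state=R head=2 tape=b_[a]ab_   (R,a)→(S,b,→)
state=S head=3 tape=b_b[a]b_   (S,a)→(P,b,→)
state=P head=4 tape=b_bb[b]_   (P,b)→(R,_,→)
state=R head=5 tape=b_bb_[_]   (R,_)→(Q,_,←)
state=Q head=4 tape=b_bb[_]_   (Q,_)→(R,b,←)
state=R head=3 tape=b_b[b]b_   (R,b)→(P,_,→)
state=P head=4 tape=b_b_[b]_   (P,b)→(R,_,→)
state=R head=5 tape=b_b__[_]   (R,_)→(Q,_,←)
state=Q head=4 tape=b_b_[_]_   (Q,_)→(R,b,←)
state=R head=3 tape=b_b[_]b_   (R,_)→(Q,_,←)
state=Q head=2 tape=b_[b]_b_
The non-blank tape span at halt is b_b_b.

b_b_b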